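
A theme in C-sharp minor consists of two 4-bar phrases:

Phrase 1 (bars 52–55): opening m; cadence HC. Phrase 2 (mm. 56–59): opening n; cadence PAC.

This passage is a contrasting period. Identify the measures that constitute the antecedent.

measures 52–55

The antecedent is the phrase ending with the weaker cadence (half cadence, phrase 1) and the consequent the one ending more conclusively (perfect authentic cadence, phrase 2); the antecedent is mm. 52–55.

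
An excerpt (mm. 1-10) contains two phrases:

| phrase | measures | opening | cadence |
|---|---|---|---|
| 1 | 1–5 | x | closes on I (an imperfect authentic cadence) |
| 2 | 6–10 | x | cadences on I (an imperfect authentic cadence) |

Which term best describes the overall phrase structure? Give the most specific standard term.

repeated phrase

Both phrases have the same opening (x) and the same cadence (imperfect authentic cadence): the second is a restatement, not a consequent, so this is a repeated phrase rather than a period.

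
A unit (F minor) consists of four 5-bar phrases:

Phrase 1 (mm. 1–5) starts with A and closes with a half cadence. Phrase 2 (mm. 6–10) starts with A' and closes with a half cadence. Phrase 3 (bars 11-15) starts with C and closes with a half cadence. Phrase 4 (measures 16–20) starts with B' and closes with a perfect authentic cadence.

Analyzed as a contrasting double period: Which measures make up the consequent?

measures 11–20

In a double period the four phrases pair into a large antecedent (phrases 1–2, ending half cadence) and a large consequent (phrases 3–4, ending perfect authentic cadence). The consequent spans mm. 11-20.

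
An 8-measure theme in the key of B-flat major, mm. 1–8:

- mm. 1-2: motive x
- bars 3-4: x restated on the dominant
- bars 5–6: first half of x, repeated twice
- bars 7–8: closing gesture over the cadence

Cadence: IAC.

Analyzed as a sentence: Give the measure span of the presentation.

The presentation of a sentence is the basic idea (mm. 1-2) plus its repetition (measures 3-4); the presentation is therefore bars 1-4.

measures 1–4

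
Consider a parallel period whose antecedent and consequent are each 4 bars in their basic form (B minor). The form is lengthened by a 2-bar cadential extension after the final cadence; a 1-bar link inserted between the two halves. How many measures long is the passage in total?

11 measures

Basic parallel period: 4 + 4 = 8 bars.
8 (basic form) + 2 (cadential extension) + 1 (link) = 11.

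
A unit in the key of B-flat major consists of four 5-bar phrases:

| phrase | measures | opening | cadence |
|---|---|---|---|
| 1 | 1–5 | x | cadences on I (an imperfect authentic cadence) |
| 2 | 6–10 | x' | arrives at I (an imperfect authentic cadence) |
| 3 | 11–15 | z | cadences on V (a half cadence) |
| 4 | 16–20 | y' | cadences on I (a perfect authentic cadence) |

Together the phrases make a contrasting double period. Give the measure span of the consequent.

measures 11–20

In a double period the first pair of phrases (ending imperfect authentic cadence) is the large antecedent and the second pair (ending perfect authentic cadence) is the large consequent; the consequent is measures 11–20.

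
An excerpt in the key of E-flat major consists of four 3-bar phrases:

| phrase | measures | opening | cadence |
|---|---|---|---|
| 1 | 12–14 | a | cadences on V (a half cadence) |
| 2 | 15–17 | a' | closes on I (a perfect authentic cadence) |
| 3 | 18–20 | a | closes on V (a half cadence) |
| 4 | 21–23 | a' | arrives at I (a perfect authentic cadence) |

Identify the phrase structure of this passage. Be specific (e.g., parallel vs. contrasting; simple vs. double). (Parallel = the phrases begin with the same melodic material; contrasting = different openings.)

repeated period

The cadence pattern HC–PAC–HC–PAC is weak–strong twice, and phrases 3–4 restate phrases 1–2: a period heard twice, not a double period (which would end weakly at phrase 2).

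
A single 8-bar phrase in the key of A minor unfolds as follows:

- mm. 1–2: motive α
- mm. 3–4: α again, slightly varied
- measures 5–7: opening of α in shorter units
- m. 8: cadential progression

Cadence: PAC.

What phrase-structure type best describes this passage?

Basic idea (mm. 1-2) + its repetition (mm. 3-4) form the presentation; fragmentation and cadence (mm. 5–8) form the continuation — the 8-bar whole is a sentence.

sentence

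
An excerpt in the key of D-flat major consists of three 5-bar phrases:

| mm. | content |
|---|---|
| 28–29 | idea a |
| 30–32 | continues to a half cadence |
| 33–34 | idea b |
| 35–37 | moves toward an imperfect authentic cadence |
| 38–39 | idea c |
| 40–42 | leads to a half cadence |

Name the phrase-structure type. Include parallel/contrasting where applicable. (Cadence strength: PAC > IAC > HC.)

The final phrase closes with a half cadence, which is not stronger than the preceding imperfect authentic cadence; the 3 phrases lack an overall antecedent–consequent design and so form a phrase group.

phrase group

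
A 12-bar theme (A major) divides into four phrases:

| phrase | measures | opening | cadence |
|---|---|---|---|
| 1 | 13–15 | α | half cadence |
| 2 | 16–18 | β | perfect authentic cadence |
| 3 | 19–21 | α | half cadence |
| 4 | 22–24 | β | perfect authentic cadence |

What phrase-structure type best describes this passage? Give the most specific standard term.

repeated period

The cadence pattern HC–PAC–HC–PAC is weak–strong twice, and phrases 3–4 restate phrases 1–2: a period heard twice, not a double period (which would end weakly at phrase 2).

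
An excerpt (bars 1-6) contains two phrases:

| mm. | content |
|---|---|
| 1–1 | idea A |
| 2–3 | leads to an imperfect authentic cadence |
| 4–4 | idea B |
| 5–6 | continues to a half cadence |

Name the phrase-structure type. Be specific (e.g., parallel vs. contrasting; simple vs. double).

The second phrase closes with a half cadence, which is not stronger than the first phrase's imperfect authentic cadence; without a weak→strong cadential pair there is no antecedent–consequent relationship, so this is a phrase group rather than a period.

phrase group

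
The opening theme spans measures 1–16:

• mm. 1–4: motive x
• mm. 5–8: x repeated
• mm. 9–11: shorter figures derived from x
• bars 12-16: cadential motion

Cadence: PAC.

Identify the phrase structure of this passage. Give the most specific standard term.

Basic idea (mm. 1–4) + its repetition (mm. 5-8) form the presentation; fragmentation and cadence (mm. 9–16) form the continuation — the 16-bar whole is a sentence.

sentence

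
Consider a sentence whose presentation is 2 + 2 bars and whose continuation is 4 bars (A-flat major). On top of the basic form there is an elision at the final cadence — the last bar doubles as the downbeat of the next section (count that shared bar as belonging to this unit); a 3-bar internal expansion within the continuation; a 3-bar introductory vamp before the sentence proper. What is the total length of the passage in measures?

Basic sentence: 2 + 2 + 4 = 8 bars.
8 (basic form) + 3 (internal expansion) + 3 (introduction) = 14.
The elision shares a bar with the next section but does not change this unit's count.

14 measures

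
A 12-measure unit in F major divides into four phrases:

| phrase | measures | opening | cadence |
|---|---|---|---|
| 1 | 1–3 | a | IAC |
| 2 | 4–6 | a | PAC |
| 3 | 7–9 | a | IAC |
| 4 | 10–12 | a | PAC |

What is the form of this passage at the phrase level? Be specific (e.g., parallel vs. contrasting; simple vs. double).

repeated period

The cadence pattern IAC–PAC–IAC–PAC is weak–strong twice, and phrases 3–4 restate phrases 1–2: a period heard twice, not a double period (which would end weakly at phrase 2).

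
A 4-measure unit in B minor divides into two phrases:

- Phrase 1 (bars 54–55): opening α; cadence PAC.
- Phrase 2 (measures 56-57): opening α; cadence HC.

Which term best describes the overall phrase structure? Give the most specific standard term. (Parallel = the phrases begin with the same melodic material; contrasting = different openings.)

phrase group

The second phrase closes with a half cadence, which is not stronger than the first phrase's perfect authentic cadence; without a weak→strong cadential pair there is no antecedent–consequent relationship, so this is a phrase group rather than a period.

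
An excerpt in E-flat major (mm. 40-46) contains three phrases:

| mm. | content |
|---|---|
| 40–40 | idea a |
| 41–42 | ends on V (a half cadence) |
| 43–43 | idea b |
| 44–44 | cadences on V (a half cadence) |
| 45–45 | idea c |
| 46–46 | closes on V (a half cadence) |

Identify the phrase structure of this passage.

The final phrase closes with a half cadence, which is not stronger than the preceding half cadence; the 3 phrases lack an overall antecedent–consequent design and so form a phrase group.

phrase group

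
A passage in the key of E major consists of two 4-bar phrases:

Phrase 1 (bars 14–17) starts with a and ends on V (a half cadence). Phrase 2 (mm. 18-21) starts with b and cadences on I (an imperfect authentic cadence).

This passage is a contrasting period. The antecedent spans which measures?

The antecedent is the phrase ending with the weaker cadence (half cadence, phrase 1) and the consequent the one ending more conclusively (imperfect authentic cadence, phrase 2); the antecedent is bars 14–17.

measures 14–17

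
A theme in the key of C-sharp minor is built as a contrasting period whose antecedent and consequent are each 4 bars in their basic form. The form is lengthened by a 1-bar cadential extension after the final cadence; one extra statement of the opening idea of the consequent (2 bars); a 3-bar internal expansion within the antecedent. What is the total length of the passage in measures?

Basic contrasting period: 4 + 4 = 8 bars.
8 (basic form) + 1 (cadential extension) + 2 (extra statement) + 3 (internal expansion) = 14.

14 measures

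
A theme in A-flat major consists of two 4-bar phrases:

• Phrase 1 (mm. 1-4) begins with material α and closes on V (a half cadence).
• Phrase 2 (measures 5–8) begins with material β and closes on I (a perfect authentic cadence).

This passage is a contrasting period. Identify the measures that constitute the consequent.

measures 5–8

The antecedent is the phrase ending with the weaker cadence (half cadence, phrase 1) and the consequent the one ending more conclusively (perfect authentic cadence, phrase 2); the consequent is bars 5–8.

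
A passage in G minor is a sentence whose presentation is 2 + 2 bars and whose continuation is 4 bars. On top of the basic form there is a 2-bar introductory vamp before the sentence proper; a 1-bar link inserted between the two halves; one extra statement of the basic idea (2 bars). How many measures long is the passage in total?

Basic sentence: 2 + 2 + 4 = 8 bars.
8 (basic form) + 2 (introduction) + 1 (link) + 2 (extra statement) = 13.

13 measures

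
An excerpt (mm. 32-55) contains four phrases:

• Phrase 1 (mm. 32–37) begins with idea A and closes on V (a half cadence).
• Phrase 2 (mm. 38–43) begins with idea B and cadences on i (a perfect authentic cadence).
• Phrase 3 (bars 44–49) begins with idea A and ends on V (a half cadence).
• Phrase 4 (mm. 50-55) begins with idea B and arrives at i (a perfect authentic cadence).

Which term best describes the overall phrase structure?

repeated period

The cadence pattern HC–PAC–HC–PAC is weak–strong twice, and phrases 3–4 restate phrases 1–2: a period heard twice, not a double period (which would end weakly at phrase 2).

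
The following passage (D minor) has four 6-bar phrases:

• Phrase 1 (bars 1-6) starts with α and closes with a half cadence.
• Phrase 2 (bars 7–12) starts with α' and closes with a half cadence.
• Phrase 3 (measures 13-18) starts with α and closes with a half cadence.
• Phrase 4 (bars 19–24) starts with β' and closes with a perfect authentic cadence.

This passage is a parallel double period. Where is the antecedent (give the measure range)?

In a double period the four phrases pair into a large antecedent (phrases 1–2, ending half cadence) and a large consequent (phrases 3–4, ending perfect authentic cadence). The antecedent spans measures 1–12.

measures 1–12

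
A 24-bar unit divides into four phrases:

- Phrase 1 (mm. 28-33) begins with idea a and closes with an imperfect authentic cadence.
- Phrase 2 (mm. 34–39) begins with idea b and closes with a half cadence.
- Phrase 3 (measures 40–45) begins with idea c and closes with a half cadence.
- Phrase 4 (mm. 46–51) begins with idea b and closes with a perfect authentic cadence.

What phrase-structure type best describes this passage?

contrasting double period

Four phrases in two halves: the first half (bars 28–39) ends with a half cadence, the second (mm. 40-51) with a perfect authentic cadence — a large antecedent–consequent pair, i.e. a double period.
Phrase 3 begins with different material from phrase 1, making it contrasting.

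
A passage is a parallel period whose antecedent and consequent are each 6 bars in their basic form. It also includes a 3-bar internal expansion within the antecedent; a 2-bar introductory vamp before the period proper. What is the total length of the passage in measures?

Basic parallel period: 6 + 6 = 12 bars.
12 (basic form) + 3 (internal expansion) + 2 (introduction) = 17.

17 measures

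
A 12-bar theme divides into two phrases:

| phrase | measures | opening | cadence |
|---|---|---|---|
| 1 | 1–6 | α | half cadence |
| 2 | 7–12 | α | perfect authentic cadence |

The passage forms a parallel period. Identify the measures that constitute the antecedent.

measures 1–6

The antecedent is the phrase ending with the weaker cadence (half cadence, phrase 1) and the consequent the one ending more conclusively (perfect authentic cadence, phrase 2); the antecedent is bars 1-6.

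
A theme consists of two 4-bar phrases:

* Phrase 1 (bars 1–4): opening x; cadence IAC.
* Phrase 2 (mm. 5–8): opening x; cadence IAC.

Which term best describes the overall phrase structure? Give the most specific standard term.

repeated phrase

Both phrases have the same opening (x) and the same cadence (imperfect authentic cadence): the second is a restatement, not a consequent, so this is a repeated phrase rather than a period.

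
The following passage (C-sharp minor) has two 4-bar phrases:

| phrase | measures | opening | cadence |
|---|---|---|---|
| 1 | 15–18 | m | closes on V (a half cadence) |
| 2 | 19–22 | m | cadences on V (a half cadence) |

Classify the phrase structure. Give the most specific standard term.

repeated phrase

Both phrases have the same opening (m) and the same cadence (half cadence): the second is a restatement, not a consequent, so this is a repeated phrase rather than a period.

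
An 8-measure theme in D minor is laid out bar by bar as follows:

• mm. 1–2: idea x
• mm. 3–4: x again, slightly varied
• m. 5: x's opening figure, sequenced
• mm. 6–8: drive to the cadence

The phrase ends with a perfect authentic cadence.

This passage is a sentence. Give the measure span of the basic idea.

The presentation of a sentence is the basic idea (bars 1–2) plus its repetition (measures 3-4); the basic idea is therefore bars 1-2.

measures 1–2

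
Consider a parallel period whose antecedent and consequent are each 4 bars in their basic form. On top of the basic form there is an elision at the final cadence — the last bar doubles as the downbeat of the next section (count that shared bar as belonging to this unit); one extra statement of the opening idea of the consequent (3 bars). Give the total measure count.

Basic parallel period: 4 + 4 = 8 bars.
8 (basic form) + 3 (extra statement) = 11.
The elision shares a bar with the next section but does not change this unit's count.

11 measures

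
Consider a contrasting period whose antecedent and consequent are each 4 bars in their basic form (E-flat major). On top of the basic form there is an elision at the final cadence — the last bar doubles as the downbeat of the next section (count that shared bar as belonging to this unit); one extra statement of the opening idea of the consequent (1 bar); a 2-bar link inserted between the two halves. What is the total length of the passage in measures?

11 measures

Basic contrasting period: 4 + 4 = 8 bars.
8 (basic form) + 1 (extra statement) + 2 (link) = 11.
The elision shares a bar with the next section but does not change this unit's count.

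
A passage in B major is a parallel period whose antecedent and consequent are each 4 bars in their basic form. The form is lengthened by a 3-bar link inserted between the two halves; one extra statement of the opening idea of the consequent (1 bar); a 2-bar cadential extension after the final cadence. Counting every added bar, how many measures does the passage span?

Basic parallel period: 4 + 4 = 8 bars.
8 (basic form) + 3 (link) + 1 (extra statement) + 2 (cadential extension) = 14.

14 measures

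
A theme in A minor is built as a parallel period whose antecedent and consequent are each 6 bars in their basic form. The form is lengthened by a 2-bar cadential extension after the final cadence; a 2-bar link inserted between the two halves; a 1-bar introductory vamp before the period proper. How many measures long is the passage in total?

Basic parallel period: 6 + 6 = 12 bars.
12 (basic form) + 2 (cadential extension) + 2 (link) + 1 (introduction) = 17.

17 measures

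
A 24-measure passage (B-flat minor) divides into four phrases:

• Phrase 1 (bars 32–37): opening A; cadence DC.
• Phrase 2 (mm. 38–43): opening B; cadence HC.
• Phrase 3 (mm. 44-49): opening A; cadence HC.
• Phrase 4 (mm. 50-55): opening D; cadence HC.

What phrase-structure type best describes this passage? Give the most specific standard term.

Phrase 4 ends with a half cadence, no stronger than phrase 2's half cadence, so the four phrases do not form a double period; nor do phrases 3–4 duplicate 1–2, so it is not a repeated period. With no phrase reaching a conclusive cadence, the passage is a phrase group.

phrase group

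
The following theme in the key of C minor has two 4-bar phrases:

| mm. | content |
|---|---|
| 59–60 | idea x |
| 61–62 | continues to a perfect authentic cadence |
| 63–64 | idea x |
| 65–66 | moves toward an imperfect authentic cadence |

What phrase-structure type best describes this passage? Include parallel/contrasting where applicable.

phrase group

The second phrase closes with an imperfect authentic cadence, which is not stronger than the first phrase's perfect authentic cadence; without a weak→strong cadential pair there is no antecedent–consequent relationship, so this is a phrase group rather than a period.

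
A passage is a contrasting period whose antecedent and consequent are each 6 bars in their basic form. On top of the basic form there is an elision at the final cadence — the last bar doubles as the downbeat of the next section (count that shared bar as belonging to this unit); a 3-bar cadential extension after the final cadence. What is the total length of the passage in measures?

Basic contrasting period: 6 + 6 = 12 bars.
12 (basic form) + 3 (cadential extension) = 15.
The elision shares a bar with the next section but does not change this unit's count.

15 measures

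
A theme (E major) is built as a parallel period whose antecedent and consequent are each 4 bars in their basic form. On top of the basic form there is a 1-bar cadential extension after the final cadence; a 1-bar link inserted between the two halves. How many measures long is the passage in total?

Basic parallel period: 4 + 4 = 8 bars.
8 (basic form) + 1 (cadential extension) + 1 (link) = 10.

10 measures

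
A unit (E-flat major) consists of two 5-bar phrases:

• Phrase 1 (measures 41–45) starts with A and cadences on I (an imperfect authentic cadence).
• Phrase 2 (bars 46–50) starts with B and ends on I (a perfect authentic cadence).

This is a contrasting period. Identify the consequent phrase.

The phrase ending with the weaker cadence (imperfect authentic cadence) is the antecedent; the one ending more conclusively (perfect authentic cadence) is the consequent. The consequent is phrase 2.

phrase 2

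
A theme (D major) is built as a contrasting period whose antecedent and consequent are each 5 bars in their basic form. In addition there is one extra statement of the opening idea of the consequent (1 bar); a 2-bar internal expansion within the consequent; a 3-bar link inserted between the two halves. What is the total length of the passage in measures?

16 measures

Basic contrasting period: 5 + 5 = 10 bars.
10 (basic form) + 1 (extra statement) + 2 (internal expansion) + 3 (link) = 16.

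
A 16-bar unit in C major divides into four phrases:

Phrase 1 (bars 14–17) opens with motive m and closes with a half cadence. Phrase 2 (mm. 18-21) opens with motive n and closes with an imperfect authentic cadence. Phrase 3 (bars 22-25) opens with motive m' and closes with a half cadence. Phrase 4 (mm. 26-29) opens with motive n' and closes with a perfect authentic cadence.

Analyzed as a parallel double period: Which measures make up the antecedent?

In a double period the four phrases pair into a large antecedent (phrases 1–2, ending imperfect authentic cadence) and a large consequent (phrases 3–4, ending perfect authentic cadence). The antecedent spans measures 14–21.

measures 14–21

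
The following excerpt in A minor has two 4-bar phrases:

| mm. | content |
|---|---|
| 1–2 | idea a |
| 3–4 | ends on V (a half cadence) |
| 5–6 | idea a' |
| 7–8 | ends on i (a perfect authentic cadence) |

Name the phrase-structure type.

parallel period

Phrase 1 ends with a half cadence (weaker) and phrase 2 with a perfect authentic cadence (stronger): antecedent + consequent = a period.
The two phrases open with the same material (a / a'), so the period is parallel.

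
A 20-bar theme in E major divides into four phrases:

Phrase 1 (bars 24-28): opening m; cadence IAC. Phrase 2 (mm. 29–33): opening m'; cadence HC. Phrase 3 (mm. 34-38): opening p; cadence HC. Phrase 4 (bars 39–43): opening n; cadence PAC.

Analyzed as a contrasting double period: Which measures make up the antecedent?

measures 24–33

In a double period the four phrases pair into a large antecedent (phrases 1–2, ending half cadence) and a large consequent (phrases 3–4, ending perfect authentic cadence). The antecedent spans measures 24–33.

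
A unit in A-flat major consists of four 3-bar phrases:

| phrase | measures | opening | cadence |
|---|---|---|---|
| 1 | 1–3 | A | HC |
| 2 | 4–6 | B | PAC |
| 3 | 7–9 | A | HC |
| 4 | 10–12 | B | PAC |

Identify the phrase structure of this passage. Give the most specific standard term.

The cadence pattern HC–PAC–HC–PAC is weak–strong twice, and phrases 3–4 restate phrases 1–2: a period heard twice, not a double period (which would end weakly at phrase 2).

repeated period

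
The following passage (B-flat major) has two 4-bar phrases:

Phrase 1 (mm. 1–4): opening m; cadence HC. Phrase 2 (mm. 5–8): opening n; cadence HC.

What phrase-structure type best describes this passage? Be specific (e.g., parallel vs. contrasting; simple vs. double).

The second phrase closes with a half cadence, which is not stronger than the first phrase's half cadence; without a weak→strong cadential pair there is no antecedent–consequent relationship, so this is a phrase group rather than a period.

phrase group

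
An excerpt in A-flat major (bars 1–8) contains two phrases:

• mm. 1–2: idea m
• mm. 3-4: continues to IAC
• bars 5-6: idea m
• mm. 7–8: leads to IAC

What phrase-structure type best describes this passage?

Both phrases have the same opening (m) and the same cadence (imperfect authentic cadence): the second is a restatement, not a consequent, so this is a repeated phrase rather than a period.

repeated phrase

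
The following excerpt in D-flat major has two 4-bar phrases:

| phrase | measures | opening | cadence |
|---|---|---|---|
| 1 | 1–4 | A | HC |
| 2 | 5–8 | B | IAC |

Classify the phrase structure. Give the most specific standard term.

Phrase 1 ends with a half cadence (weaker) and phrase 2 with an imperfect authentic cadence (stronger): antecedent + consequent = a period.
The two phrases open with different material (A / B), so the period is contrasting.

contrasting period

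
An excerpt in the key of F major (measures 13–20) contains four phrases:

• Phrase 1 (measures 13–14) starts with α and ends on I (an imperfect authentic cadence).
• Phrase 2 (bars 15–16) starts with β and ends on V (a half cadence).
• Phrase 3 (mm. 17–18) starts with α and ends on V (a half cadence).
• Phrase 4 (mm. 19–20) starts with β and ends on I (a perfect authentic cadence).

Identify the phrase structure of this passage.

parallel double period

Four phrases in two halves: the first half (measures 13-16) ends with a half cadence, the second (mm. 17-20) with a perfect authentic cadence — a large antecedent–consequent pair, i.e. a double period.
Phrase 3 begins with the same material as phrase 1, making it parallel.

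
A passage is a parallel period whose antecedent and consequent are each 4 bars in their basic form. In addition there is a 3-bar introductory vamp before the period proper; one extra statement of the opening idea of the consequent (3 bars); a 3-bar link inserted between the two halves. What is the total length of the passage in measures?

Basic parallel period: 4 + 4 = 8 bars.
8 (basic form) + 3 (introduction) + 3 (extra statement) + 3 (link) = 17.

17 measures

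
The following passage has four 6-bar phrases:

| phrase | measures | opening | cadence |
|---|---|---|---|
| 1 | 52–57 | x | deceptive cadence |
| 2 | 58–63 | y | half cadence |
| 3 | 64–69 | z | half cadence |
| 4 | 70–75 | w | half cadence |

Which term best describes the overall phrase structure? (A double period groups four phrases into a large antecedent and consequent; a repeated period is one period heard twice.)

phrase group

Phrase 4 ends with a half cadence, no stronger than phrase 2's half cadence, so the four phrases do not form a double period; nor do phrases 3–4 duplicate 1–2, so it is not a repeated period. With no phrase reaching a conclusive cadence, the passage is a phrase group.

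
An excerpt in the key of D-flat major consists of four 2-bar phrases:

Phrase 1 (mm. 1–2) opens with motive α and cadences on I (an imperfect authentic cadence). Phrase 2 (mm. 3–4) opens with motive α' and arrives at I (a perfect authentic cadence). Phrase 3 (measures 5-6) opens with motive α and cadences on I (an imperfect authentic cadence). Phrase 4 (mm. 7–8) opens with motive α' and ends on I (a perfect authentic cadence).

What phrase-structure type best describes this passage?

repeated period

The cadence pattern IAC–PAC–IAC–PAC is weak–strong twice, and phrases 3–4 restate phrases 1–2: a period heard twice, not a double period (which would end weakly at phrase 2).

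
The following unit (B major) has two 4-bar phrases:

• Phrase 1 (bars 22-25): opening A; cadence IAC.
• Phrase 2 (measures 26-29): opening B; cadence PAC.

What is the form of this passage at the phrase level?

contrasting period

Phrase 1 ends with an imperfect authentic cadence (weaker) and phrase 2 with a perfect authentic cadence (stronger): antecedent + consequent = a period.
The two phrases open with different material (A / B), so the period is contrasting.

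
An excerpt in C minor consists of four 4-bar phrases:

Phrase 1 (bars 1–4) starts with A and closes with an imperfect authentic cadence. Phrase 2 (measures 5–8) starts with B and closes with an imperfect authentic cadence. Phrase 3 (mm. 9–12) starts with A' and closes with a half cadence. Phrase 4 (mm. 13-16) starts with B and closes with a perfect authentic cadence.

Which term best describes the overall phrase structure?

Four phrases in two halves: the first half (mm. 1-8) ends with an imperfect authentic cadence, the second (bars 9–16) with a perfect authentic cadence — a large antecedent–consequent pair, i.e. a double period.
Phrase 3 begins with the same material as phrase 1, making it parallel.

parallel double period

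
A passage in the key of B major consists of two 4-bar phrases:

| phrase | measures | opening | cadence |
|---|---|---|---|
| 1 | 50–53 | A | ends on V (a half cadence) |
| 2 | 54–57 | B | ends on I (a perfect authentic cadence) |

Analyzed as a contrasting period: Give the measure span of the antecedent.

The antecedent is the phrase ending with the weaker cadence (half cadence, phrase 1) and the consequent the one ending more conclusively (perfect authentic cadence, phrase 2); the antecedent is mm. 50–53.

measures 50–53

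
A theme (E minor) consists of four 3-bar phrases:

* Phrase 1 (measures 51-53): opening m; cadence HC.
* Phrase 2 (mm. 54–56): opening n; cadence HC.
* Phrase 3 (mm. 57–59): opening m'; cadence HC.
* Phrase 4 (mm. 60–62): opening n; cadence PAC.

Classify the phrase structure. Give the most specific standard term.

parallel double period

Four phrases in two halves: the first half (mm. 51–56) ends with a half cadence, the second (mm. 57–62) with a perfect authentic cadence — a large antecedent–consequent pair, i.e. a double period.
Phrase 3 begins with the same material as phrase 1, making it parallel.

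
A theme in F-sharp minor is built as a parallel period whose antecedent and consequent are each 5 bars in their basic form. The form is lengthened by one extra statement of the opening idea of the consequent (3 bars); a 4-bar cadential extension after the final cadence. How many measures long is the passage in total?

17 measures

Basic parallel period: 5 + 5 = 10 bars.
10 (basic form) + 3 (extra statement) + 4 (cadential extension) = 17.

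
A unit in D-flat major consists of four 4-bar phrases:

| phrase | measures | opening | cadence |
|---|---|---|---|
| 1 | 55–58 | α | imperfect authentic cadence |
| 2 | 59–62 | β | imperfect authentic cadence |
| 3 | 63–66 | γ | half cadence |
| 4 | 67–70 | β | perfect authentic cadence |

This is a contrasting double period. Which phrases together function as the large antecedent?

In a double period the first pair of phrases (ending imperfect authentic cadence) is the large antecedent and the second pair (ending perfect authentic cadence) is the large consequent; the antecedent is phrases 1 and 2.

phrases 1 and 2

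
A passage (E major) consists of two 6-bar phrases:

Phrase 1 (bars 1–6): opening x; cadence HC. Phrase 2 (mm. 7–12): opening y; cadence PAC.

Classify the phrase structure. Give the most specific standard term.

Phrase 1 ends with a half cadence (weaker) and phrase 2 with a perfect authentic cadence (stronger): antecedent + consequent = a period.
The two phrases open with different material (x / y), so the period is contrasting.

contrasting period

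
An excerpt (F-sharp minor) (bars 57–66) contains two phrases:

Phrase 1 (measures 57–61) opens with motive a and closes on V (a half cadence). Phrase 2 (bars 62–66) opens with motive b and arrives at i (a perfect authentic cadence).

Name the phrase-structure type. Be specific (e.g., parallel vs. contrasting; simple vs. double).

Phrase 1 ends with a half cadence (weaker) and phrase 2 with a perfect authentic cadence (stronger): antecedent + consequent = a period.
The two phrases open with different material (a / b), so the period is contrasting.

contrasting period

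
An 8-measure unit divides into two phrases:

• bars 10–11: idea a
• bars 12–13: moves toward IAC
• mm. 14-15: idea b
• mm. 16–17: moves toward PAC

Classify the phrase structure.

Phrase 1 ends with an imperfect authentic cadence (weaker) and phrase 2 with a perfect authentic cadence (stronger): antecedent + consequent = a period.
The two phrases open with different material (a / b), so the period is contrasting.

contrasting period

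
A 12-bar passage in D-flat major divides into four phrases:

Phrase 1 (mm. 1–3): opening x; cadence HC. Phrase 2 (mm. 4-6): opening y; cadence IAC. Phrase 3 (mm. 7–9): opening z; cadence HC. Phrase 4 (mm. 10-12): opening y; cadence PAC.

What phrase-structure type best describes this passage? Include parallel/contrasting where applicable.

Four phrases in two halves: the first half (mm. 1–6) ends with an imperfect authentic cadence, the second (measures 7-12) with a perfect authentic cadence — a large antecedent–consequent pair, i.e. a double period.
Phrase 3 begins with different material from phrase 1, making it contrasting.

contrasting double period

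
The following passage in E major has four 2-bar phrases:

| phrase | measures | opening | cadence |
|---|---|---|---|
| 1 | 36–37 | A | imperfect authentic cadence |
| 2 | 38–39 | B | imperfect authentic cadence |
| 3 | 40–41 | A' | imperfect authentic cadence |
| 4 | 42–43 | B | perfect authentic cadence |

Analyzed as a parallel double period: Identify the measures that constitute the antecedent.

measures 36–39

In a double period the four phrases pair into a large antecedent (phrases 1–2, ending imperfect authentic cadence) and a large consequent (phrases 3–4, ending perfect authentic cadence). The antecedent spans mm. 36–39.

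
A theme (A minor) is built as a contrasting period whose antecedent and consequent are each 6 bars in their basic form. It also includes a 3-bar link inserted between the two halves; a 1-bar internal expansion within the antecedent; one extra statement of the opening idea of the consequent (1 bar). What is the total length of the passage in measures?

17 measures

Basic contrasting period: 6 + 6 = 12 bars.
12 (basic form) + 3 (link) + 1 (internal expansion) + 1 (extra statement) = 17.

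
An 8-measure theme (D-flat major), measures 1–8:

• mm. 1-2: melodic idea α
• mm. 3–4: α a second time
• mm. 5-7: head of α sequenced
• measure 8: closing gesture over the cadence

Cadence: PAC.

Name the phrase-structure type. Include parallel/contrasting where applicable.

sentence

Basic idea (mm. 1–2) + its repetition (measures 3–4) form the presentation; fragmentation and cadence (bars 5–8) form the continuation — the 8-bar whole is a sentence.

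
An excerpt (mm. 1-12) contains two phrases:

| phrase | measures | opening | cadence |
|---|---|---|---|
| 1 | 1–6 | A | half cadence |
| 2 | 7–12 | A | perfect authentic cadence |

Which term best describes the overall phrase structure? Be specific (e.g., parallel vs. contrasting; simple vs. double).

parallel period

Phrase 1 ends with a half cadence (weaker) and phrase 2 with a perfect authentic cadence (stronger): antecedent + consequent = a period.
The two phrases open with the same material (A / A), so the period is parallel.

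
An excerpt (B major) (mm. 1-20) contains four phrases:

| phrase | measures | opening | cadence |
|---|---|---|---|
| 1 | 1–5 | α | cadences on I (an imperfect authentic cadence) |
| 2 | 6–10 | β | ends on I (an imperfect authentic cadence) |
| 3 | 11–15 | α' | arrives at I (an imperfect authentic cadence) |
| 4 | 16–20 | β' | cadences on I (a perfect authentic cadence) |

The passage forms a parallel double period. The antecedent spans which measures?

measures 1–10

In a double period the four phrases pair into a large antecedent (phrases 1–2, ending imperfect authentic cadence) and a large consequent (phrases 3–4, ending perfect authentic cadence). The antecedent spans measures 1–10.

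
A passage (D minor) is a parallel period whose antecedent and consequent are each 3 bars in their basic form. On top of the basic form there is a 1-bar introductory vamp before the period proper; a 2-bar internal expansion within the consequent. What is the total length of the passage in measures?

9 measures

Basic parallel period: 3 + 3 = 6 bars.
6 (basic form) + 1 (introduction) + 2 (internal expansion) = 9.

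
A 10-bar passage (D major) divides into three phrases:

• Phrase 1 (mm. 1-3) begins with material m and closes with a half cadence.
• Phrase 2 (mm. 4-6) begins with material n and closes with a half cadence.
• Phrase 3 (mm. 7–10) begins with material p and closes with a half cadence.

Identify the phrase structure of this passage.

The final phrase closes with a half cadence, which is not stronger than the preceding half cadence; the 3 phrases lack an overall antecedent–consequent design and so form a phrase group.

phrase group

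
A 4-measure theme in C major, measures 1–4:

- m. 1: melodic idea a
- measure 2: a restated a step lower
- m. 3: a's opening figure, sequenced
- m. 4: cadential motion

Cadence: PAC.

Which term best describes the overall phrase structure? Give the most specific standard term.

Basic idea (measure 1) + its repetition (bar 2) form the presentation; fragmentation and cadence (bars 3–4) form the continuation — the 4-bar whole is a sentence.

sentence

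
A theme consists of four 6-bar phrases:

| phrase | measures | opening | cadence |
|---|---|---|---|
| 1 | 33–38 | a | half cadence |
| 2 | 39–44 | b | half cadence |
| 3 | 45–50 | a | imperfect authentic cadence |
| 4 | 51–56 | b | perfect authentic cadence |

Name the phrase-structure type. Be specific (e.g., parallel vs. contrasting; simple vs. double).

Four phrases in two halves: the first half (bars 33–44) ends with a half cadence, the second (bars 45–56) with a perfect authentic cadence — a large antecedent–consequent pair, i.e. a double period.
Phrase 3 begins with the same material as phrase 1, making it parallel.

parallel double period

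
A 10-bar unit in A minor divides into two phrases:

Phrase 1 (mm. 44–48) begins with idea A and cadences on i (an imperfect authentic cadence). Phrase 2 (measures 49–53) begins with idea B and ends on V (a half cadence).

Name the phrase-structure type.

The second phrase closes with a half cadence, which is not stronger than the first phrase's imperfect authentic cadence; without a weak→strong cadential pair there is no antecedent–consequent relationship, so this is a phrase group rather than a period.

phrase group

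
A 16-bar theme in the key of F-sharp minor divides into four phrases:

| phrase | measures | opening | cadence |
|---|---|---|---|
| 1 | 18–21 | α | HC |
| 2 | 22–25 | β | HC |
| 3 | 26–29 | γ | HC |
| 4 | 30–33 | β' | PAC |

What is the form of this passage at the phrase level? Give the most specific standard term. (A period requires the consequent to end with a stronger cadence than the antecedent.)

contrasting double period

Four phrases in two halves: the first half (measures 18-25) ends with a half cadence, the second (bars 26–33) with a perfect authentic cadence — a large antecedent–consequent pair, i.e. a double period.
Phrase 3 begins with different material from phrase 1, making it contrasting.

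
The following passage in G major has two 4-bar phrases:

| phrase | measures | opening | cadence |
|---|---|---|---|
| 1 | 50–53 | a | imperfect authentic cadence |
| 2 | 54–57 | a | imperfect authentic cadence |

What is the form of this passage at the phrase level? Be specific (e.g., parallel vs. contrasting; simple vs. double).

Both phrases have the same opening (a) and the same cadence (imperfect authentic cadence): the second is a restatement, not a consequent, so this is a repeated phrase rather than a period.

repeated phrase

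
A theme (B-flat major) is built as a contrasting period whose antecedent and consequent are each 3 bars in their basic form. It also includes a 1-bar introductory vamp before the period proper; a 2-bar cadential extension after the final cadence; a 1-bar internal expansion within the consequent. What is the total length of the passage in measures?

Basic contrasting period: 3 + 3 = 6 bars.
6 (basic form) + 1 (introduction) + 2 (cadential extension) + 1 (internal expansion) = 10.

10 measures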